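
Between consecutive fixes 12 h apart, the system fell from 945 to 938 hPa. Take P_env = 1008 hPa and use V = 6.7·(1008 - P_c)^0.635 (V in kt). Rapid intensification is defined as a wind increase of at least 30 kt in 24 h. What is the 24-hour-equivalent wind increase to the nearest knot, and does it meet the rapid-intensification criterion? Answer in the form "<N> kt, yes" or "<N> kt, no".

V₁: ΔP = 63, V ≈ 6.7 × 63^0.635 ≈ 93.04 kt.
V₂: ΔP = 70, V ≈ 6.7 × 70^0.635 ≈ 99.47 kt.
ΔV over 12 h = 6.43 kt → 24 h equivalent = 6.43 × 24/12 ≈ 12.86 kt.
13 kt < 30 kt ⇒ not rapid intensification.

13 kt, no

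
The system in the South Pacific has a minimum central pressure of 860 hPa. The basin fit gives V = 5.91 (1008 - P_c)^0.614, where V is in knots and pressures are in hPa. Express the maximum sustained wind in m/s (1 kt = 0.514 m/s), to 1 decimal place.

ΔP = 1008 − 860 = 148 hPa.
V ≈ 5.91 × 148^0.614 = 5.91 × 21.505 ≈ 127.095 kt.
127.095 × 0.514 ≈ 65.33 m/s → 65.3 m/s.

65.3 m/s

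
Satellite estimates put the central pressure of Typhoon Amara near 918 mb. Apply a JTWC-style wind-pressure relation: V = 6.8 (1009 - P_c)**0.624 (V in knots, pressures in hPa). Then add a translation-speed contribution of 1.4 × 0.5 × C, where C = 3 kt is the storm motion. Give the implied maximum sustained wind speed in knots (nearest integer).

ΔP = 1009 − 918 = 91 mb.
91^0.624 ≈ 16.689.
V ≈ 6.8 × 16.689 ≈ 113.5 kt.
Translation term: 1.4 × 0.5 × 3 = 2.1 kt.
Corrected V ≈ 115.6 kt → 116 kt.

116 kt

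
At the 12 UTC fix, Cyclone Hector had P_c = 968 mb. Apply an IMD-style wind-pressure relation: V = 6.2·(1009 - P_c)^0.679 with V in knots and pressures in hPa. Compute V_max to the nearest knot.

77 kt

ΔP = 1009 − 968 = 41 mb.
41^0.679 ≈ 12.447.
V ≈ 6.2 × 12.447 ≈ 77.2 kt.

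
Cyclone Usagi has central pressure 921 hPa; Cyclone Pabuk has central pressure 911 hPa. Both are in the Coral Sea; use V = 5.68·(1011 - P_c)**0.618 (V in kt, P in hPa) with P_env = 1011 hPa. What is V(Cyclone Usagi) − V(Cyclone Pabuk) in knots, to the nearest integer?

-6 kt

Cyclone Usagi: ΔP = 90; V ≈ 5.68 × 90^0.618 ≈ 91.64 kt.
Cyclone Pabuk: ΔP = 100; V ≈ 5.68 × 100^0.618 ≈ 97.80 kt.
Difference ≈ 91.64 − 97.80 = -6.16 → -6 kt.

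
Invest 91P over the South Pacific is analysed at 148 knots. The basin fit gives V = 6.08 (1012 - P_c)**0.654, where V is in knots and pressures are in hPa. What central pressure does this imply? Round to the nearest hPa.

ΔP = (V / 6.08)^(1/0.654) = (148/6.08)^1.529.
148/6.08 = 24.342; 24.342^1.529 ≈ 131.77 hPa.
P_c = 1012 − 131.77 = 880.23 ≈ 880 hPa.

880 hPa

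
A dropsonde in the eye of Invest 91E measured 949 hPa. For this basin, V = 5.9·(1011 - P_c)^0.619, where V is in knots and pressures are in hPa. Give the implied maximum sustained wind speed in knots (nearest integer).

76 kt

ΔP = 1011 − 949 = 62 hPa.
62^0.619 ≈ 12.867.
V ≈ 5.9 × 12.867 ≈ 75.9 kt.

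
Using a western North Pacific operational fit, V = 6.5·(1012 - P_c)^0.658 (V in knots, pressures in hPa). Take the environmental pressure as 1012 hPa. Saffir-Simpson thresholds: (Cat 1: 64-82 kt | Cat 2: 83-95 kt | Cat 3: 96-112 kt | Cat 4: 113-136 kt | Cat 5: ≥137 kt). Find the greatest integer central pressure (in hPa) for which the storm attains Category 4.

935 hPa

Category 4 begins at V = 113 kt.
Required ΔP = (113/6.5)^(1/0.658) = 17.385^1.520 ≈ 76.69 hPa.
P_c ≤ 1012 − 76.69 = 935.31, so the highest integer P_c is 935 hPa.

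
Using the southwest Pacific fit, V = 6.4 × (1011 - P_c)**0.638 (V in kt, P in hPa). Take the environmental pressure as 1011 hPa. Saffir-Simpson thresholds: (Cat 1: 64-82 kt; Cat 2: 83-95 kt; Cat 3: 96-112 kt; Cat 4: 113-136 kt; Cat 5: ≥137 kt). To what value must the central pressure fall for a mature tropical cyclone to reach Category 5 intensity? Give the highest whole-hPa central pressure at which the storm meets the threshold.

889 hPa

Category 5 begins at V = 137 kt.
Required ΔP = (137/6.4)^(1/0.638) = 21.406^1.567 ≈ 121.76 hPa.
P_c ≤ 1011 − 121.76 = 889.24, so the highest integer P_c is 889 hPa.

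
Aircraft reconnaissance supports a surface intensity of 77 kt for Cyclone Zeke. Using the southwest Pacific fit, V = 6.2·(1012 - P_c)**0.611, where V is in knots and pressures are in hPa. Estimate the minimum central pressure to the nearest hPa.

ΔP = (V / 6.2)^(1/0.611) = (77/6.2)^1.637.
77/6.2 = 12.419; 12.419^1.637 ≈ 61.75 hPa.
P_c = 1012 − 61.75 = 950.25 ≈ 950 hPa.

950 hPa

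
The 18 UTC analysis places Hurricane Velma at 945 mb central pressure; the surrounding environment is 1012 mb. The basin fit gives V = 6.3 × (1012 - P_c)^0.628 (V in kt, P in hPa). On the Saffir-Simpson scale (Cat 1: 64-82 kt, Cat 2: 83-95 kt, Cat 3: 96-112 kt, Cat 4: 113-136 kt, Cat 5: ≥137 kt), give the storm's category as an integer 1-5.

2

ΔP = 1012 − 945 = 67 mb.
V ≈ 6.3 × 67^0.628 = 6.3 × 14.02 ≈ 88 kt.
88 kt falls in the Category 2 band.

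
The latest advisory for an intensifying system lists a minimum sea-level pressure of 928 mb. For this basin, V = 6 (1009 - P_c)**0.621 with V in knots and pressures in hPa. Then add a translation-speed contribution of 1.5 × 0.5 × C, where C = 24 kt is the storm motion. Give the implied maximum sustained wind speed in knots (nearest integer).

110 kt

ΔP = 1009 − 928 = 81 mb.
81^0.621 ≈ 15.317.
V ≈ 6 × 15.317 ≈ 91.9 kt.
Translation term: 1.5 × 0.5 × 24 = 18 kt.
Corrected V ≈ 109.9 kt → 110 kt.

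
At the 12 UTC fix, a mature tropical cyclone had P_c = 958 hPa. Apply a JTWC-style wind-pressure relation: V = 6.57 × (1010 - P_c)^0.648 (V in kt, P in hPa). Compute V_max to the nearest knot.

ΔP = 1010 − 958 = 52 hPa.
52^0.648 ≈ 12.941.
V ≈ 6.57 × 12.941 ≈ 85.0 kt.

85 kt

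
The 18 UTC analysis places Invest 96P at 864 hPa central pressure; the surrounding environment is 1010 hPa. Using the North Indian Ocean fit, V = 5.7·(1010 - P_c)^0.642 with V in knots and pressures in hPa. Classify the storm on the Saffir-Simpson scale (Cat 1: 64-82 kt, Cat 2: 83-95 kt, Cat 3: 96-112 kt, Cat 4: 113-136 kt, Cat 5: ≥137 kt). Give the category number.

ΔP = 1010 − 864 = 146 hPa.
V ≈ 5.7 × 146^0.642 = 5.7 × 24.52 ≈ 140 kt.
140 kt falls in the Category 5 band.

5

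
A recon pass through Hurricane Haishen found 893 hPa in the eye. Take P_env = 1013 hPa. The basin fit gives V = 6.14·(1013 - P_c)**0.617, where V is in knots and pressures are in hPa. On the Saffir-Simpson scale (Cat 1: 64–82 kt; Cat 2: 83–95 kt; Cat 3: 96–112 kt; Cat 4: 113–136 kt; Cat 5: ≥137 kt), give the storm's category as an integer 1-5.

ΔP = 1013 − 893 = 120 hPa.
V ≈ 6.14 × 120^0.617 = 6.14 × 19.18 ≈ 118 kt.
118 kt falls in the Category 4 band.

4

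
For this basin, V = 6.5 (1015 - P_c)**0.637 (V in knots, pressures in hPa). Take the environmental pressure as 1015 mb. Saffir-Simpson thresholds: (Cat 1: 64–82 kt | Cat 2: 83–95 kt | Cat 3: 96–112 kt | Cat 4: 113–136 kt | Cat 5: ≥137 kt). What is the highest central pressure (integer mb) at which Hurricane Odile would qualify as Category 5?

Category 5 begins at V = 137 kt.
Required ΔP = (137/6.5)^(1/0.637) = 21.077^1.570 ≈ 119.73 mb.
P_c ≤ 1015 − 119.73 = 895.27, so the highest integer P_c is 895 mb.

895 mb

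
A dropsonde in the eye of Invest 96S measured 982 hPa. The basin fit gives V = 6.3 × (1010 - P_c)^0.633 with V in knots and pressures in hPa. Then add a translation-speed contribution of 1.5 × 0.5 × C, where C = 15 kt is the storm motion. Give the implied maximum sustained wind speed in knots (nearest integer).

63 kt

ΔP = 1010 − 982 = 28 hPa.
28^0.633 ≈ 8.242.
V ≈ 6.3 × 8.242 ≈ 51.9 kt.
Translation term: 1.5 × 0.5 × 15 = 11.25 kt.
Corrected V ≈ 63.15 kt → 63 kt.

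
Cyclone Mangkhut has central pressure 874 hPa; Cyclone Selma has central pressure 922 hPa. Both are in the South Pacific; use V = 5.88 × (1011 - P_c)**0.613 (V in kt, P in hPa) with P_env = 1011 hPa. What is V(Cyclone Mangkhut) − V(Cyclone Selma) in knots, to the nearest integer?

28 kt

Cyclone Mangkhut: ΔP = 137; V ≈ 5.88 × 137^0.613 ≈ 120.00 kt.
Cyclone Selma: ΔP = 89; V ≈ 5.88 × 89^0.613 ≈ 92.12 kt.
Difference ≈ 120.00 − 92.12 = 27.88 → 28 kt.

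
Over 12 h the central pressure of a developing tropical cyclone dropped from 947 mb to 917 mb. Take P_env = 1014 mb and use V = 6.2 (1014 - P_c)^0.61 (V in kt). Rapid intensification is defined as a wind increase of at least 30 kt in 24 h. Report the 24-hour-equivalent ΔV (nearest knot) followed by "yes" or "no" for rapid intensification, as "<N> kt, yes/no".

41 kt, yes

V₁: ΔP = 67, V ≈ 6.2 × 67^0.61 ≈ 80.59 kt.
V₂: ΔP = 97, V ≈ 6.2 × 97^0.61 ≈ 101.00 kt.
ΔV over 12 h = 20.41 kt → 24 h equivalent = 20.41 × 24/12 ≈ 40.82 kt.
41 kt ≥ 30 kt ⇒ rapid intensification.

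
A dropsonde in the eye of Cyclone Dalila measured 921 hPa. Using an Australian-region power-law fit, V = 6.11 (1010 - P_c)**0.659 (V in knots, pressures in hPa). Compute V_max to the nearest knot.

ΔP = 1010 − 921 = 89 hPa.
89^0.659 ≈ 19.260.
V ≈ 6.11 × 19.260 ≈ 117.7 kt.

118 kt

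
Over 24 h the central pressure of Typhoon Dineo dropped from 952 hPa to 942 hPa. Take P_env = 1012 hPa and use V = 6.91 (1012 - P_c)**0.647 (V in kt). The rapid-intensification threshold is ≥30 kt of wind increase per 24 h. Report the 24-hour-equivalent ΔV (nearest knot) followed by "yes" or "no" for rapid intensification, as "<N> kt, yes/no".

V₁: ΔP = 60, V ≈ 6.91 × 60^0.647 ≈ 97.71 kt.
V₂: ΔP = 70, V ≈ 6.91 × 70^0.647 ≈ 107.96 kt.
ΔV over 24 h = 10.25 kt → 24 h equivalent = 10.25 × 24/24 ≈ 10.25 kt.
10 kt < 30 kt ⇒ not rapid intensification.

10 kt, no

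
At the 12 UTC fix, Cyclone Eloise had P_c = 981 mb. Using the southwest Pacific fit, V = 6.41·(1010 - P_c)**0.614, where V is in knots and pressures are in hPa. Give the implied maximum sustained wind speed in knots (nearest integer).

51 kt

ΔP = 1010 − 981 = 29 mb.
29^0.614 ≈ 7.905.
V ≈ 6.41 × 7.905 ≈ 50.7 kt.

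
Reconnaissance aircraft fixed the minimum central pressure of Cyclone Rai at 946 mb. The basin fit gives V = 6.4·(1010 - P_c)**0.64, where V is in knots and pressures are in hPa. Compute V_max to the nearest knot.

92 kt

ΔP = 1010 − 946 = 64 mb.
64^0.64 ≈ 14.320.
V ≈ 6.4 × 14.320 ≈ 91.7 kt.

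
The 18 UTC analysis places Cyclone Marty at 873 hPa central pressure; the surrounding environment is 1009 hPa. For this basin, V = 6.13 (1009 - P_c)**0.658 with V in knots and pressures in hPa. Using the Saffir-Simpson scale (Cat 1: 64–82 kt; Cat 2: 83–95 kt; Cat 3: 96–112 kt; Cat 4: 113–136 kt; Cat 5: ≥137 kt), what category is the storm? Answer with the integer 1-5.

ΔP = 1009 − 873 = 136 hPa.
V ≈ 6.13 × 136^0.658 = 6.13 × 25.34 ≈ 155 kt.
155 kt falls in the Category 5 band.

5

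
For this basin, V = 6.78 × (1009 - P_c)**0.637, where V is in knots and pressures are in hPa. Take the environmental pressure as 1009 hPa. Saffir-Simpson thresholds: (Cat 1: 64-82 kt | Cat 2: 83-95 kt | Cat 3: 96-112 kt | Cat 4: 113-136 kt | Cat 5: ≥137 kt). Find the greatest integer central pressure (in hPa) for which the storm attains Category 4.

926 hPa

Category 4 begins at V = 113 kt.
Required ΔP = (113/6.78)^(1/0.637) = 16.667^1.570 ≈ 82.82 hPa.
P_c ≤ 1009 − 82.82 = 926.18, so the highest integer P_c is 926 hPa.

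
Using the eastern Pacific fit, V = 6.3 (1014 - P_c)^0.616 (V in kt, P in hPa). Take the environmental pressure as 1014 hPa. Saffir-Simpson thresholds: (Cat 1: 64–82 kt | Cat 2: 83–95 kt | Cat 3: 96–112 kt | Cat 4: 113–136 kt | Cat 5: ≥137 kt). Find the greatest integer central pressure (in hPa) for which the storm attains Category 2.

948 hPa

Category 2 begins at V = 83 kt.
Required ΔP = (83/6.3)^(1/0.616) = 13.175^1.623 ≈ 65.73 hPa.
P_c ≤ 1014 − 65.73 = 948.27, so the highest integer P_c is 948 hPa.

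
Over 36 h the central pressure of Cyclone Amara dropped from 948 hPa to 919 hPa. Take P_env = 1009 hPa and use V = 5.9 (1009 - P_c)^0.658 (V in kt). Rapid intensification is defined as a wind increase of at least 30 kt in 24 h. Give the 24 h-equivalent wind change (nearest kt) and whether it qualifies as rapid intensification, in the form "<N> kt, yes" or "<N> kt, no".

17 kt, no

V₁: ΔP = 61, V ≈ 5.9 × 61^0.658 ≈ 88.23 kt.
V₂: ΔP = 90, V ≈ 5.9 × 90^0.658 ≈ 113.96 kt.
ΔV over 36 h = 25.73 kt → 24 h equivalent = 25.73 × 24/36 ≈ 17.15 kt.
17 kt < 30 kt ⇒ not rapid intensification.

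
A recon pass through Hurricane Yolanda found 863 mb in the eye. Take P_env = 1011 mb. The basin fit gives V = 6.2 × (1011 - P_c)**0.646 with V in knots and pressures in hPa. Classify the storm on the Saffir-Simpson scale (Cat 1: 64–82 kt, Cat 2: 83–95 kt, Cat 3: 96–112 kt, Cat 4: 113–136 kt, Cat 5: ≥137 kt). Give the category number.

5

ΔP = 1011 − 863 = 148 mb.
V ≈ 6.2 × 148^0.646 = 6.2 × 25.23 ≈ 156 kt.
156 kt falls in the Category 5 band.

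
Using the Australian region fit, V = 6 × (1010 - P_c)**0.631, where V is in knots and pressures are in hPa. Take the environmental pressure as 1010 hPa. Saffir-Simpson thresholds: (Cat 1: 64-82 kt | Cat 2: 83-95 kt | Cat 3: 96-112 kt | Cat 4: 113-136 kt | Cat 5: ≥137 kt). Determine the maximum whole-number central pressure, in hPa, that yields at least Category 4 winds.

905 hPa

Category 4 begins at V = 113 kt.
Required ΔP = (113/6)^(1/0.631) = 18.833^1.585 ≈ 104.83 hPa.
P_c ≤ 1010 − 104.83 = 905.17, so the highest integer P_c is 905 hPa.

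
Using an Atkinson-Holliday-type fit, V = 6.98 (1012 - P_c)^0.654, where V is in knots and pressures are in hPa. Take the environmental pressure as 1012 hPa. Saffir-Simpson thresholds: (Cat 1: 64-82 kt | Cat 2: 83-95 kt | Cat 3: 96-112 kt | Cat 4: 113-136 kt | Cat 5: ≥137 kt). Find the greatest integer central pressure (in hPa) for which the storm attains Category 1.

Category 1 begins at V = 64 kt.
Required ΔP = (64/6.98)^(1/0.654) = 9.169^1.529 ≈ 29.61 hPa.
P_c ≤ 1012 − 29.61 = 982.39, so the highest integer P_c is 982 hPa.

982 hPa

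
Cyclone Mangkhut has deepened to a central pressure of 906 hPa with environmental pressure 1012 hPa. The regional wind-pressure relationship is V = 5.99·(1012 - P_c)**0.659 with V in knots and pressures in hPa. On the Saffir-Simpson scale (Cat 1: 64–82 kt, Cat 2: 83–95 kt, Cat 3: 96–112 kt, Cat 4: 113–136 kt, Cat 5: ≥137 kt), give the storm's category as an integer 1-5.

4

ΔP = 1012 − 906 = 106 hPa.
V ≈ 5.99 × 106^0.659 = 5.99 × 21.61 ≈ 129 kt.
129 kt falls in the Category 4 band.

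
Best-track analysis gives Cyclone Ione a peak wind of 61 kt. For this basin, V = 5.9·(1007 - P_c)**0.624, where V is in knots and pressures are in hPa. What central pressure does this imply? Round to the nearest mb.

965 mb

ΔP = (V / 5.9)^(1/0.624) = (61/5.9)^1.603.
61/5.9 = 10.339; 10.339^1.603 ≈ 42.24 mb.
P_c = 1007 − 42.24 = 964.76 ≈ 965 mb.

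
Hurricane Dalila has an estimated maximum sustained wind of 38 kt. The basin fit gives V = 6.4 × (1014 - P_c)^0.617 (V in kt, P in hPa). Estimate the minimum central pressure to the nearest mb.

ΔP = (V / 6.4)^(1/0.617) = (38/6.4)^1.621.
38/6.4 = 5.938; 5.938^1.621 ≈ 17.94 mb.
P_c = 1014 − 17.94 = 996.06 ≈ 996 mb.

996 mb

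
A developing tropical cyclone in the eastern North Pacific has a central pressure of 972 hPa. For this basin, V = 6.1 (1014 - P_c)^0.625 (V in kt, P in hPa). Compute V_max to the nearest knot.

63 kt

ΔP = 1014 − 972 = 42 hPa.
42^0.625 ≈ 10.340.
V ≈ 6.1 × 10.340 ≈ 63.1 kt.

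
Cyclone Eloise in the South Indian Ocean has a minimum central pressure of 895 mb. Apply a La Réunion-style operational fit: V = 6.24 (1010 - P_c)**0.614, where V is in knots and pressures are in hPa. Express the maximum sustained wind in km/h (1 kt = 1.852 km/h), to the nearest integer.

213 km/h

ΔP = 1010 − 895 = 115 mb.
V ≈ 6.24 × 115^0.614 = 6.24 × 18.419 ≈ 114.935 kt.
114.935 × 1.852 ≈ 212.86 km/h → 213 km/h.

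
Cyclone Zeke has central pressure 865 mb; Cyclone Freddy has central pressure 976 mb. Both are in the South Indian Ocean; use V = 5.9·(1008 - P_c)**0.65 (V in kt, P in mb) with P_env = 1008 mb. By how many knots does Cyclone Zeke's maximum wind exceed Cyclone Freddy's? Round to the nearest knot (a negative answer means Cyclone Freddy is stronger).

92 kt

Cyclone Zeke: ΔP = 143; V ≈ 5.9 × 143^0.65 ≈ 148.53 kt.
Cyclone Freddy: ΔP = 32; V ≈ 5.9 × 32^0.65 ≈ 56.13 kt.
Difference ≈ 148.53 − 56.13 = 92.40 → 92 kt.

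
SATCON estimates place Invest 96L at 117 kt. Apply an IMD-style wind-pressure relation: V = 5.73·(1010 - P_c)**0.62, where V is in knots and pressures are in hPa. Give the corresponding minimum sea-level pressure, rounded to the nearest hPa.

880 hPa

ΔP = (V / 5.73)^(1/0.62) = (117/5.73)^1.613.
117/5.73 = 20.419; 20.419^1.613 ≈ 129.70 hPa.
P_c = 1010 − 129.70 = 880.30 ≈ 880 hPa.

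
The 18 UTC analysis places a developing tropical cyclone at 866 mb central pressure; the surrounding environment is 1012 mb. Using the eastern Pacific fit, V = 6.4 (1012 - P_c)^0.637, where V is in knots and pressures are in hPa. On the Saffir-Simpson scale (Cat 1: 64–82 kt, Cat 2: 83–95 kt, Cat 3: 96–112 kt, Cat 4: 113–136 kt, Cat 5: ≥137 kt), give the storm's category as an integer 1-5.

5

ΔP = 1012 − 866 = 146 mb.
V ≈ 6.4 × 146^0.637 = 6.4 × 23.92 ≈ 153 kt.
153 kt falls in the Category 5 band.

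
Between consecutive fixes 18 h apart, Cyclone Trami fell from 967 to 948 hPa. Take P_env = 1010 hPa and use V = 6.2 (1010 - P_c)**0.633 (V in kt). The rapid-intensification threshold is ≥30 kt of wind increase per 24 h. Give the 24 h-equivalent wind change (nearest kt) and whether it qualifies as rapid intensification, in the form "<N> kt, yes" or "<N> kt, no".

V₁: ΔP = 43, V ≈ 6.2 × 43^0.633 ≈ 67.05 kt.
V₂: ΔP = 62, V ≈ 6.2 × 62^0.633 ≈ 84.52 kt.
ΔV over 18 h = 17.47 kt → 24 h equivalent = 17.47 × 24/18 ≈ 23.29 kt.
23 kt < 30 kt ⇒ not rapid intensification.

23 kt, no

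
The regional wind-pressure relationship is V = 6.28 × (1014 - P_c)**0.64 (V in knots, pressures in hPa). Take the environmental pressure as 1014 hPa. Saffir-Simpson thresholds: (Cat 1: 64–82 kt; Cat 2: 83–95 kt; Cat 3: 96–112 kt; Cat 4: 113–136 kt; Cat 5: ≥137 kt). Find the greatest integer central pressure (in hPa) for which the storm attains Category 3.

943 hPa

Category 3 begins at V = 96 kt.
Required ΔP = (96/6.28)^(1/0.64) = 15.287^1.562 ≈ 70.87 hPa.
P_c ≤ 1014 − 70.87 = 943.13, so the highest integer P_c is 943 hPa.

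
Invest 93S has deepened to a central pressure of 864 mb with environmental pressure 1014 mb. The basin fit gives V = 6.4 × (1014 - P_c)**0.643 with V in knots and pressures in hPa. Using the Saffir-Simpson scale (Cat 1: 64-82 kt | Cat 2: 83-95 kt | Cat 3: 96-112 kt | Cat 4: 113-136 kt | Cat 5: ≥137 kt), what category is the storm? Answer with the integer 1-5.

5

ΔP = 1014 − 864 = 150 mb.
V ≈ 6.4 × 150^0.643 = 6.4 × 25.07 ≈ 160 kt.
160 kt falls in the Category 5 band.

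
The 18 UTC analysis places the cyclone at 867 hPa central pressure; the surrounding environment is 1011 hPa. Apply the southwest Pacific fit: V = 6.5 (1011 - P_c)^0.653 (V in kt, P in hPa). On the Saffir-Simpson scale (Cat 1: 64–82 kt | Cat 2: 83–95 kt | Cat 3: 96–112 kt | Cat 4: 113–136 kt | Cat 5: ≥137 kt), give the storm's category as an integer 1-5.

ΔP = 1011 − 867 = 144 hPa.
V ≈ 6.5 × 144^0.653 = 6.5 × 25.67 ≈ 167 kt.
167 kt falls in the Category 5 band.

5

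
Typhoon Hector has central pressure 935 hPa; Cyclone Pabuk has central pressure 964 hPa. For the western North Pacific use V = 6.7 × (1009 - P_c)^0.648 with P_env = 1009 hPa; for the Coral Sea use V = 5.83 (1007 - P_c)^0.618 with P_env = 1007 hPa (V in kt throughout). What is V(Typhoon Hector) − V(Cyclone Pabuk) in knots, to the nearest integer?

49 kt

Typhoon Hector: ΔP = 74; V ≈ 6.7 × 74^0.648 ≈ 108.98 kt.
Cyclone Pabuk: ΔP = 43; V ≈ 5.83 × 43^0.618 ≈ 59.59 kt.
Difference ≈ 108.98 − 59.59 = 49.39 → 49 kt.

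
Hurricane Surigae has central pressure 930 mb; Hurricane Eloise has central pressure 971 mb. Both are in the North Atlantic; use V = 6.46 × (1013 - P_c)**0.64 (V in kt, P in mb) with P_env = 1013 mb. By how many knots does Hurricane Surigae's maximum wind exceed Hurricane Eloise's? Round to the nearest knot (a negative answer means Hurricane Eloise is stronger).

39 kt

Hurricane Surigae: ΔP = 83; V ≈ 6.46 × 83^0.64 ≈ 109.26 kt.
Hurricane Eloise: ΔP = 42; V ≈ 6.46 × 42^0.64 ≈ 70.65 kt.
Difference ≈ 109.26 − 70.65 = 38.61 → 39 kt.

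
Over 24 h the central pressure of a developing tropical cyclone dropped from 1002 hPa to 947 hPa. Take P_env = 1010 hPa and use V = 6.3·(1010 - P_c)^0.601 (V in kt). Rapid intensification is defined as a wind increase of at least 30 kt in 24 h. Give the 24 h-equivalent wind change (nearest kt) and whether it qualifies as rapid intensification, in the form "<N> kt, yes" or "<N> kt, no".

54 kt, yes

V₁: ΔP = 8, V ≈ 6.3 × 8^0.601 ≈ 21.98 kt.
V₂: ΔP = 63, V ≈ 6.3 × 63^0.601 ≈ 75.99 kt.
ΔV over 24 h = 54.01 kt → 24 h equivalent = 54.01 × 24/24 ≈ 54.01 kt.
54 kt ≥ 30 kt ⇒ rapid intensification.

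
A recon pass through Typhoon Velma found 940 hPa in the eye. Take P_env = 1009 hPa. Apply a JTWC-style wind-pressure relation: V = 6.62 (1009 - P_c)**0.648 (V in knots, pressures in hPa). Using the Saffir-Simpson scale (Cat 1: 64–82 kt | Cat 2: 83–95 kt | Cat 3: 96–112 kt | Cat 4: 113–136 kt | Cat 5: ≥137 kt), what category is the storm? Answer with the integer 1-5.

3

ΔP = 1009 − 940 = 69 hPa.
V ≈ 6.62 × 69^0.648 = 6.62 × 15.54 ≈ 103 kt.
103 kt falls in the Category 3 band.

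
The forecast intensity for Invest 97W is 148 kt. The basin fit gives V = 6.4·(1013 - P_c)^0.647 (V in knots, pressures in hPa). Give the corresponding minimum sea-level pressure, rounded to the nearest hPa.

ΔP = (V / 6.4)^(1/0.647) = (148/6.4)^1.546.
148/6.4 = 23.125; 23.125^1.546 ≈ 128.33 hPa.
P_c = 1013 − 128.33 = 884.67 ≈ 885 hPa.

885 hPa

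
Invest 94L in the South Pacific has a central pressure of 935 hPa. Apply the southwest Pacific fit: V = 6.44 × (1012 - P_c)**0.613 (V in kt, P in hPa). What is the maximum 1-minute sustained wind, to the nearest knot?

ΔP = 1012 − 935 = 77 hPa.
77^0.613 ≈ 14.336.
V ≈ 6.44 × 14.336 ≈ 92.3 kt.

92 kt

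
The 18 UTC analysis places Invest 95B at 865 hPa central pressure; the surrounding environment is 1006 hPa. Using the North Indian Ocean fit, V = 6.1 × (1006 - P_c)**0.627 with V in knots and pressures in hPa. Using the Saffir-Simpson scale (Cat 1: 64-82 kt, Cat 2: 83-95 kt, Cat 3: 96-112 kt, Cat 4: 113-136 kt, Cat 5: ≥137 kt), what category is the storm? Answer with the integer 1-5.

4

ΔP = 1006 − 865 = 141 hPa.
V ≈ 6.1 × 141^0.627 = 6.1 × 22.26 ≈ 136 kt.
136 kt falls in the Category 4 band.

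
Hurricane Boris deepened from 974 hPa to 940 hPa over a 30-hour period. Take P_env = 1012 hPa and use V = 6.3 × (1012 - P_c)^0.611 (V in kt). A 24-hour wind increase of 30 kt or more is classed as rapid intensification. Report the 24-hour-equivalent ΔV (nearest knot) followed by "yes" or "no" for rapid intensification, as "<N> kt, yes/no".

22 kt, no

V₁: ΔP = 38, V ≈ 6.3 × 38^0.611 ≈ 58.16 kt.
V₂: ΔP = 72, V ≈ 6.3 × 72^0.611 ≈ 85.94 kt.
ΔV over 30 h = 27.78 kt → 24 h equivalent = 27.78 × 24/30 ≈ 22.22 kt.
22 kt < 30 kt ⇒ not rapid intensification.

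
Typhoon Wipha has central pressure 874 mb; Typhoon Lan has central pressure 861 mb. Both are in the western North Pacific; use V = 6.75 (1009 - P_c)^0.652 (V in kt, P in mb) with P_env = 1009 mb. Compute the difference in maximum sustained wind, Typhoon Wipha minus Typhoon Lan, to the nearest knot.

-10 kt

Typhoon Wipha: ΔP = 135; V ≈ 6.75 × 135^0.652 ≈ 165.30 kt.
Typhoon Lan: ΔP = 148; V ≈ 6.75 × 148^0.652 ≈ 175.52 kt.
Difference ≈ 165.30 − 175.52 = -10.22 → -10 kt.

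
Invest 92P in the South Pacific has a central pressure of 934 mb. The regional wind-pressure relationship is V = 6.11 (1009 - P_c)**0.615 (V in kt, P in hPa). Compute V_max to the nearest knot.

ΔP = 1009 − 934 = 75 mb.
75^0.615 ≈ 14.229.
V ≈ 6.11 × 14.229 ≈ 86.9 kt.

87 kt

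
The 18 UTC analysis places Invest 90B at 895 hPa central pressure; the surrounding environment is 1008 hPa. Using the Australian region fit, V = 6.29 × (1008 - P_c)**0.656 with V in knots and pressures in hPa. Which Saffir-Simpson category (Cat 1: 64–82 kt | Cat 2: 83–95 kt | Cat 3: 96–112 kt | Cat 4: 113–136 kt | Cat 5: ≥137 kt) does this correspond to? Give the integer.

ΔP = 1008 − 895 = 113 hPa.
V ≈ 6.29 × 113^0.656 = 6.29 × 22.22 ≈ 140 kt.
140 kt falls in the Category 5 band.

5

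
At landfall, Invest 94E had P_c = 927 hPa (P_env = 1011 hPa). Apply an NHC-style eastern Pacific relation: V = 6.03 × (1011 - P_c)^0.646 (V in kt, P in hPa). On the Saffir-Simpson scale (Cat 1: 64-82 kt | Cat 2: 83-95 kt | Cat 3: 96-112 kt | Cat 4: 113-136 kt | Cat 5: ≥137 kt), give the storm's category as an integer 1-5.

3

ΔP = 1011 − 927 = 84 hPa.
V ≈ 6.03 × 84^0.646 = 6.03 × 17.50 ≈ 106 kt.
106 kt falls in the Category 3 band.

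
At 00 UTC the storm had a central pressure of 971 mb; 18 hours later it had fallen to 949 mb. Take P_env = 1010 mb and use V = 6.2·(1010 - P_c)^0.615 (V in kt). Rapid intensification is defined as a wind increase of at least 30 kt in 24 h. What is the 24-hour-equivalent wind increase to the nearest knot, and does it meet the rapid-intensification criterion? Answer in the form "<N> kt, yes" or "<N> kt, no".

V₁: ΔP = 39, V ≈ 6.2 × 39^0.615 ≈ 59.01 kt.
V₂: ΔP = 61, V ≈ 6.2 × 61^0.615 ≈ 77.69 kt.
ΔV over 18 h = 18.68 kt → 24 h equivalent = 18.68 × 24/18 ≈ 24.91 kt.
25 kt < 30 kt ⇒ not rapid intensification.

25 kt, no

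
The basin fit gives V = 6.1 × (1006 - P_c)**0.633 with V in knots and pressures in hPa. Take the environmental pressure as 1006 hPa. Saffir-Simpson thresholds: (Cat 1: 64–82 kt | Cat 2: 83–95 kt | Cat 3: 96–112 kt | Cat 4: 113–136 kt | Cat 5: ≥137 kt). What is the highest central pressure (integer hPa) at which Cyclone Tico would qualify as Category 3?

928 hPa

Category 3 begins at V = 96 kt.
Required ΔP = (96/6.1)^(1/0.633) = 15.738^1.580 ≈ 77.79 hPa.
P_c ≤ 1006 − 77.79 = 928.21, so the highest integer P_c is 928 hPa.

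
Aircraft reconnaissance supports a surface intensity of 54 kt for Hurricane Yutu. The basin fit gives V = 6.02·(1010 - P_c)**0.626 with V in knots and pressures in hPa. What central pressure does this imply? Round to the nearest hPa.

977 hPa

ΔP = (V / 6.02)^(1/0.626) = (54/6.02)^1.597.
54/6.02 = 8.970; 8.970^1.597 ≈ 33.27 hPa.
P_c = 1010 − 33.27 = 976.73 ≈ 977 hPa.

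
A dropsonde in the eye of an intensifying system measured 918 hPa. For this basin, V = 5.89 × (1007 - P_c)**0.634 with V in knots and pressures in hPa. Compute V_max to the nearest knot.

ΔP = 1007 − 918 = 89 hPa.
89^0.634 ≈ 17.215.
V ≈ 5.89 × 17.215 ≈ 101.4 kt.

101 kt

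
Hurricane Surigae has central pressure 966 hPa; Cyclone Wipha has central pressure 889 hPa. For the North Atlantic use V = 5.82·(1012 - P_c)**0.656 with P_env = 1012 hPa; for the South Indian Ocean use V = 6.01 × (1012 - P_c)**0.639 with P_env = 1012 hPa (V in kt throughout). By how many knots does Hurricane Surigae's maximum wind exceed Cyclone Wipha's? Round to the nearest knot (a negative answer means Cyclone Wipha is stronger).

-58 kt

Hurricane Surigae: ΔP = 46; V ≈ 5.82 × 46^0.656 ≈ 71.73 kt.
Cyclone Wipha: ΔP = 123; V ≈ 6.01 × 123^0.639 ≈ 130.11 kt.
Difference ≈ 71.73 − 130.11 = -58.38 → -58 kt.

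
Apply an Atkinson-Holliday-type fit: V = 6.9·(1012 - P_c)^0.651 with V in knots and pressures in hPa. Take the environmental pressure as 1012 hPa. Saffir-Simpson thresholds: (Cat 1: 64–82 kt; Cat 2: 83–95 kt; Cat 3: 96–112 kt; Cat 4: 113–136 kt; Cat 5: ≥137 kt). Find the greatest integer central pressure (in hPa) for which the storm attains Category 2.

966 hPa

Category 2 begins at V = 83 kt.
Required ΔP = (83/6.9)^(1/0.651) = 12.029^1.536 ≈ 45.64 hPa.
P_c ≤ 1012 − 45.64 = 966.36, so the highest integer P_c is 966 hPa.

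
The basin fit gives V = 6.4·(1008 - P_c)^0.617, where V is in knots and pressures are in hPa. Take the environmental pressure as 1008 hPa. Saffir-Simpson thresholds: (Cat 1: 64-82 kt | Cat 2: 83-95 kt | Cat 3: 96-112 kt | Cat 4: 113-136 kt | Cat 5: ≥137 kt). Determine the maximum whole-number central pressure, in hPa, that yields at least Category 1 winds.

966 hPa

Category 1 begins at V = 64 kt.
Required ΔP = (64/6.4)^(1/0.617) = 10.000^1.621 ≈ 41.76 hPa.
P_c ≤ 1008 − 41.76 = 966.24, so the highest integer P_c is 966 hPa.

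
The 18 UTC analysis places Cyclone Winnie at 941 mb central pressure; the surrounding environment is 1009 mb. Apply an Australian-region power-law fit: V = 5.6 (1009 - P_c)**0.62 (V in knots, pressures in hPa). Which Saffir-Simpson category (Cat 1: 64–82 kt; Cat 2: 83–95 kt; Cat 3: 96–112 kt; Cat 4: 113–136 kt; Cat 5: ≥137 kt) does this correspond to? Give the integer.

1

ΔP = 1009 − 941 = 68 mb.
V ≈ 5.6 × 68^0.62 = 5.6 × 13.68 ≈ 77 kt.
77 kt falls in the Category 1 band.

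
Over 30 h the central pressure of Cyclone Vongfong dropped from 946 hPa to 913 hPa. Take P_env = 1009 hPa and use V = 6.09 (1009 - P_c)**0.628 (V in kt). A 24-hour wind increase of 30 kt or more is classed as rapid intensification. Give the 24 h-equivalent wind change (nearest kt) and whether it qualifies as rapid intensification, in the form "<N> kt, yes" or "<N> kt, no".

V₁: ΔP = 63, V ≈ 6.09 × 63^0.628 ≈ 82.15 kt.
V₂: ΔP = 96, V ≈ 6.09 × 96^0.628 ≈ 107.02 kt.
ΔV over 30 h = 24.87 kt → 24 h equivalent = 24.87 × 24/30 ≈ 19.90 kt.
20 kt < 30 kt ⇒ not rapid intensification.

20 kt, no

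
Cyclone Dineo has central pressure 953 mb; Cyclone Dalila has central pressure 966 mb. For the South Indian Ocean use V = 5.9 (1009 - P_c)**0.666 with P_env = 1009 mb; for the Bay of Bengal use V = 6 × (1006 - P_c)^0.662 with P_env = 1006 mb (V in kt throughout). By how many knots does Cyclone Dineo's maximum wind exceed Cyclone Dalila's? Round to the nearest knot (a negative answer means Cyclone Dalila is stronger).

17 kt

Cyclone Dineo: ΔP = 56; V ≈ 5.9 × 56^0.666 ≈ 86.13 kt.
Cyclone Dalila: ΔP = 40; V ≈ 6 × 40^0.662 ≈ 68.98 kt.
Difference ≈ 86.13 − 68.98 = 17.15 → 17 kt.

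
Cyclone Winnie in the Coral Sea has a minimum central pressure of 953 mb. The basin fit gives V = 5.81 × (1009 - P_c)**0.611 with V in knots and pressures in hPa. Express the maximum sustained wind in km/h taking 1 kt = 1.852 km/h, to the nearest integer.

ΔP = 1009 − 953 = 56 mb.
V ≈ 5.81 × 56^0.611 = 5.81 × 11.699 ≈ 67.970 kt.
67.970 × 1.852 ≈ 125.88 km/h → 126 km/h.

126 km/h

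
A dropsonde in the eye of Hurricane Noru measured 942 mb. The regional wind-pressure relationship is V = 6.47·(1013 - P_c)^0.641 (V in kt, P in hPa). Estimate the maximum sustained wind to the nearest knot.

ΔP = 1013 − 942 = 71 mb.
71^0.641 ≈ 15.369.
V ≈ 6.47 × 15.369 ≈ 99.4 kt.

99 kt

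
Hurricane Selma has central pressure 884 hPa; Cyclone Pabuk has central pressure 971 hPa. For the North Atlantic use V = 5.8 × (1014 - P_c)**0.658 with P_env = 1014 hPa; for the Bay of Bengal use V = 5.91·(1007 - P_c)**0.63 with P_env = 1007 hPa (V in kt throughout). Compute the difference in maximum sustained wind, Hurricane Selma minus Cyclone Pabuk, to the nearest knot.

86 kt

Hurricane Selma: ΔP = 130; V ≈ 5.8 × 130^0.658 ≈ 142.69 kt.
Cyclone Pabuk: ΔP = 36; V ≈ 5.91 × 36^0.63 ≈ 56.50 kt.
Difference ≈ 142.69 − 56.50 = 86.19 → 86 kt.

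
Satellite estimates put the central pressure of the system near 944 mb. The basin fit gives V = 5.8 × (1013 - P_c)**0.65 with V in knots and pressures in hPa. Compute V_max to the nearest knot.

91 kt

ΔP = 1013 − 944 = 69 mb.
69^0.65 ≈ 15.677.
V ≈ 5.8 × 15.677 ≈ 90.9 kt.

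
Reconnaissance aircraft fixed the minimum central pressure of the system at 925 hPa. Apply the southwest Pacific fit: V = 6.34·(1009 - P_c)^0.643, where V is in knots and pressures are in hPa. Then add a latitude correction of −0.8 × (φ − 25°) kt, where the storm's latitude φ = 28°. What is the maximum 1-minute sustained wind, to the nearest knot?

ΔP = 1009 − 925 = 84 hPa.
84^0.643 ≈ 17.271.
V ≈ 6.34 × 17.271 ≈ 109.5 kt.
Latitude correction: −0.8 × (28 − 25) = -2.4 kt.
Corrected V ≈ 107.1 kt → 107 kt.

107 kt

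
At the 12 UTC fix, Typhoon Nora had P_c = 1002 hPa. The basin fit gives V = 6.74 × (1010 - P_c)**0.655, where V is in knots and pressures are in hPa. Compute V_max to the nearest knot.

26 kt

ΔP = 1010 − 1002 = 8 hPa.
8^0.655 ≈ 3.904.
V ≈ 6.74 × 3.904 ≈ 26.3 kt.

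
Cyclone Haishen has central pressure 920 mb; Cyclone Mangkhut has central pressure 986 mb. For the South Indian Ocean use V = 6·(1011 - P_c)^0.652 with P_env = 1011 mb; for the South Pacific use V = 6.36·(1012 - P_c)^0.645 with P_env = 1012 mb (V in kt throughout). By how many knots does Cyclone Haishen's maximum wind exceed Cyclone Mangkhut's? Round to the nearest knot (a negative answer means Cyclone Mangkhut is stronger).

Cyclone Haishen: ΔP = 91; V ≈ 6 × 91^0.652 ≈ 113.62 kt.
Cyclone Mangkhut: ΔP = 26; V ≈ 6.36 × 26^0.645 ≈ 52.01 kt.
Difference ≈ 113.62 − 52.01 = 61.61 → 62 kt.

62 kt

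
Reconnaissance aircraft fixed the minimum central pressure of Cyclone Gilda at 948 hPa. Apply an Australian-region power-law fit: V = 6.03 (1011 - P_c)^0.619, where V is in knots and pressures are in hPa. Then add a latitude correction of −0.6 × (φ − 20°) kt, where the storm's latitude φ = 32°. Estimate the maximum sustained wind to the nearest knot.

71 kt

ΔP = 1011 − 948 = 63 hPa.
63^0.619 ≈ 12.995.
V ≈ 6.03 × 12.995 ≈ 78.4 kt.
Latitude correction: −0.6 × (32 − 20) = -7.2 kt.
Corrected V ≈ 71.2 kt → 71 kt.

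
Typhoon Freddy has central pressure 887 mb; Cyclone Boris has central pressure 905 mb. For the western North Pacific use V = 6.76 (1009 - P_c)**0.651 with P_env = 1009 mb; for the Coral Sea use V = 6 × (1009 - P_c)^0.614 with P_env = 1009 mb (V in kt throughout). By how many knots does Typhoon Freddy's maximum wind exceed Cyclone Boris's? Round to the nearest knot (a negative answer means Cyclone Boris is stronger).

Typhoon Freddy: ΔP = 122; V ≈ 6.76 × 122^0.651 ≈ 154.23 kt.
Cyclone Boris: ΔP = 104; V ≈ 6 × 104^0.614 ≈ 103.90 kt.
Difference ≈ 154.23 − 103.90 = 50.33 → 50 kt.

50 kt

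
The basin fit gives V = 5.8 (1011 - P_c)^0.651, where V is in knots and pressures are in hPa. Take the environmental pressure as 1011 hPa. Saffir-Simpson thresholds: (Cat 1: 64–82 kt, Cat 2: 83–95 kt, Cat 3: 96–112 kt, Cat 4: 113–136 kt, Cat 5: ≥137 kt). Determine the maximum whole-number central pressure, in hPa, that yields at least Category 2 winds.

Category 2 begins at V = 83 kt.
Required ΔP = (83/5.8)^(1/0.651) = 14.310^1.536 ≈ 59.59 hPa.
P_c ≤ 1011 − 59.59 = 951.41, so the highest integer P_c is 951 hPa.

951 hPa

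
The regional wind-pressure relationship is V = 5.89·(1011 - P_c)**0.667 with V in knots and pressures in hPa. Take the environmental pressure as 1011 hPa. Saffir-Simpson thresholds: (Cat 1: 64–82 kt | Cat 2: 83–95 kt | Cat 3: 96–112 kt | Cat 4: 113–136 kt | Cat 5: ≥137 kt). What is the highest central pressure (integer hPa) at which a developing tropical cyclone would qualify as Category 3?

Category 3 begins at V = 96 kt.
Required ΔP = (96/5.89)^(1/0.667) = 16.299^1.499 ≈ 65.66 hPa.
P_c ≤ 1011 − 65.66 = 945.34, so the highest integer P_c is 945 hPa.

945 hPa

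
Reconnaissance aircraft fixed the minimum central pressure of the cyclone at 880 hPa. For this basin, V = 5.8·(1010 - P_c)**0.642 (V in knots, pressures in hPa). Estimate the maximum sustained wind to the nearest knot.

ΔP = 1010 − 880 = 130 hPa.
130^0.642 ≈ 22.759.
V ≈ 5.8 × 22.759 ≈ 132.0 kt.

132 kt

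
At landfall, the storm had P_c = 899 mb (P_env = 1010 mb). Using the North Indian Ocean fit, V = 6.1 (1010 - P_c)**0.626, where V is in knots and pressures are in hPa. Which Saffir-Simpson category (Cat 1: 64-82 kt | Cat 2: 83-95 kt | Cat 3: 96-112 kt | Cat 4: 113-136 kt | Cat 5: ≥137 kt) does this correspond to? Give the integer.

4

ΔP = 1010 − 899 = 111 mb.
V ≈ 6.1 × 111^0.626 = 6.1 × 19.07 ≈ 116 kt.
116 kt falls in the Category 4 band.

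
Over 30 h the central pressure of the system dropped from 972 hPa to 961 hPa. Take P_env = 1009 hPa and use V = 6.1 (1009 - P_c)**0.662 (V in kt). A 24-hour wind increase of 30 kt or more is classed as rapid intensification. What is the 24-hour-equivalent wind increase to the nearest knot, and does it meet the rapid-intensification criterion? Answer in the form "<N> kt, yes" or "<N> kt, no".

V₁: ΔP = 37, V ≈ 6.1 × 37^0.662 ≈ 66.60 kt.
V₂: ΔP = 48, V ≈ 6.1 × 48^0.662 ≈ 79.12 kt.
ΔV over 30 h = 12.52 kt → 24 h equivalent = 12.52 × 24/30 ≈ 10.02 kt.
10 kt < 30 kt ⇒ not rapid intensification.

10 kt, no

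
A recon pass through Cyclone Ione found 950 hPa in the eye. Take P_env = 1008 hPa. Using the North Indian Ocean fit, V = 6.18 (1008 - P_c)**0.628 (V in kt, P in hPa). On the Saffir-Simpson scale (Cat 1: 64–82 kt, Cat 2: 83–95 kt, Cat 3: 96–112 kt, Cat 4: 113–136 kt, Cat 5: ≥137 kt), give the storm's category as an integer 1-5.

1

ΔP = 1008 − 950 = 58 hPa.
V ≈ 6.18 × 58^0.628 = 6.18 × 12.81 ≈ 79 kt.
79 kt falls in the Category 1 band.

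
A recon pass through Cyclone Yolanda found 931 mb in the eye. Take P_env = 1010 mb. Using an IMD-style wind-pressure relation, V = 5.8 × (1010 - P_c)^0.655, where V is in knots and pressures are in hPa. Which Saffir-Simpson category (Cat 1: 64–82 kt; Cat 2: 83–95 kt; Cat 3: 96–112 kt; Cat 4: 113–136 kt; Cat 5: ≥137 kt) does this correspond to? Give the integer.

ΔP = 1010 − 931 = 79 mb.
V ≈ 5.8 × 79^0.655 = 5.8 × 17.50 ≈ 101 kt.
101 kt falls in the Category 3 band.

3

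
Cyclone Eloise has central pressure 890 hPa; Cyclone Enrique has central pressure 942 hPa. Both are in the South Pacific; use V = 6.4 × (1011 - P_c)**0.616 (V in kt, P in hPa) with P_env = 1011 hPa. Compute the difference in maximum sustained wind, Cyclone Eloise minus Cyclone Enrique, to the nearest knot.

Cyclone Eloise: ΔP = 121; V ≈ 6.4 × 121^0.616 ≈ 122.79 kt.
Cyclone Enrique: ΔP = 69; V ≈ 6.4 × 69^0.616 ≈ 86.88 kt.
Difference ≈ 122.79 − 86.88 = 35.91 → 36 kt.

36 kt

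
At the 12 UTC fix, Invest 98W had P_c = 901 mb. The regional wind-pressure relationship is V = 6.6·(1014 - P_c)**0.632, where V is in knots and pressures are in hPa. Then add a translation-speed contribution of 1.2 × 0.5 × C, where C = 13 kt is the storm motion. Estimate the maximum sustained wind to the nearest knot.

139 kt

ΔP = 1014 − 901 = 113 mb.
113^0.632 ≈ 19.840.
V ≈ 6.6 × 19.840 ≈ 130.9 kt.
Translation term: 1.2 × 0.5 × 13 = 7.8 kt.
Corrected V ≈ 138.7 kt → 139 kt.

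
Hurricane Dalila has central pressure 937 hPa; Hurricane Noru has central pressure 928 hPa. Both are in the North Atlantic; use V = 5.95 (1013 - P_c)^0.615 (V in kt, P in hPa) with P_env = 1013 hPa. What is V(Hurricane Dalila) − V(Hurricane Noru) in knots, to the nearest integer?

-6 kt

Hurricane Dalila: ΔP = 76; V ≈ 5.95 × 76^0.615 ≈ 85.35 kt.
Hurricane Noru: ΔP = 85; V ≈ 5.95 × 85^0.615 ≈ 91.43 kt.
Difference ≈ 85.35 − 91.43 = -6.08 → -6 kt.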